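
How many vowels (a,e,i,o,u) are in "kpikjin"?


Input: kpikjin
Checking each character:
  'k' at position 0: consonant
  'p' at position 1: consonant
  'i' at position 2: vowel (running total: 1)
  'k' at position 3: consonant
  'j' at position 4: consonant
  'i' at position 5: vowel (running total: 2)
  'n' at position 6: consonant
Total vowels: 2

2


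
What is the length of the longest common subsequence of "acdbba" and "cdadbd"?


LCS of "acdbba" and "cdadbd"
DP table:
           c    d    a    d    b    d
      0    0    0    0    0    0    0
  a   0    0    0    1    1    1    1
  c   0    1    1    1    1    1    1
  d   0    1    2    2    2    2    2
  b   0    1    2    2    2    3    3
  b   0    1    2    2    2    3    3
  a   0    1    2    3    3    3    3
LCS length = dp[6][6] = 3

3


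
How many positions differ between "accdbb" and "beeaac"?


Comparing "accdbb" and "beeaac" position by position:
  Position 0: 'a' vs 'b' => DIFFER
  Position 1: 'c' vs 'e' => DIFFER
  Position 2: 'c' vs 'e' => DIFFER
  Position 3: 'd' vs 'a' => DIFFER
  Position 4: 'b' vs 'a' => DIFFER
  Position 5: 'b' vs 'c' => DIFFER
Positions that differ: 6

6


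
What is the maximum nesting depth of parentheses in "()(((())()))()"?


Input: "()(((())()))()"
Tracking depth:
  Position 0 '(': depth becomes 1
  Position 1 ')': depth becomes 0
  Position 2 '(': depth becomes 1
  Position 3 '(': depth becomes 2
  Position 4 '(': depth becomes 3
  Position 5 '(': depth becomes 4
  Position 6 ')': depth becomes 3
  Position 7 ')': depth becomes 2
  Position 8 '(': depth becomes 3
  Position 9 ')': depth becomes 2
  Position 10 ')': depth becomes 1
  Position 11 ')': depth becomes 0
  Position 12 '(': depth becomes 1
  Position 13 ')': depth becomes 0
Maximum depth reached: 4

4


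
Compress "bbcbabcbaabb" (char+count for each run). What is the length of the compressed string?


Input: bbcbabcbaabb
Runs:
  'b' x 2 => "b2"
  'c' x 1 => "c1"
  'b' x 1 => "b1"
  'a' x 1 => "a1"
  'b' x 1 => "b1"
  'c' x 1 => "c1"
  'b' x 1 => "b1"
  'a' x 2 => "a2"
  'b' x 2 => "b2"
Compressed: "b2c1b1a1b1c1b1a2b2"
Compressed length: 18

18


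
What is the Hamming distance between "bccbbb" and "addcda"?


Comparing "bccbbb" and "addcda" position by position:
  Position 0: 'b' vs 'a' => differ
  Position 1: 'c' vs 'd' => differ
  Position 2: 'c' vs 'd' => differ
  Position 3: 'b' vs 'c' => differ
  Position 4: 'b' vs 'd' => differ
  Position 5: 'b' vs 'a' => differ
Total differences (Hamming distance): 6

6


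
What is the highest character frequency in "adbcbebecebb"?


Input: adbcbebecebb
Character counts:
  'a': 1
  'b': 5
  'c': 2
  'd': 1
  'e': 3
Maximum frequency: 5

5


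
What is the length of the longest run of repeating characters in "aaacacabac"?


Input: "aaacacabac"
Scanning for longest run:
  Position 1 ('a'): continues run of 'a', length=2
  Position 2 ('a'): continues run of 'a', length=3
  Position 3 ('c'): new char, reset run to 1
  Position 4 ('a'): new char, reset run to 1
  Position 5 ('c'): new char, reset run to 1
  Position 6 ('a'): new char, reset run to 1
  Position 7 ('b'): new char, reset run to 1
  Position 8 ('a'): new char, reset run to 1
  Position 9 ('c'): new char, reset run to 1
Longest run: 'a' with length 3

3


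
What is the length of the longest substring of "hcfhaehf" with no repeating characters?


Input: "hcfhaehf"
Sliding window (track last position of each char):
  Position 0 ('h'): window [0,0] length 1 -- new best
  Position 1 ('c'): window [0,1] length 2 -- new best
  Position 2 ('f'): window [0,2] length 3 -- new best
  Position 3 ('h'): repeat (last at 0), move window start to 1
  Position 3 ('h'): window [1,3] length 3
  Position 4 ('a'): window [1,4] length 4 -- new best
  Position 5 ('e'): window [1,5] length 5 -- new best
  Position 6 ('h'): repeat (last at 3), move window start to 4
  Position 6 ('h'): window [4,6] length 3
  Position 7 ('f'): window [4,7] length 4
Longest substring with no repeats: "cfhae" with length 5

5


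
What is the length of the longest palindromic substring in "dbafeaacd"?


Input: "dbafeaacd"
Checking substrings for palindromes:
  [5:7] "aa" (len 2) => palindrome
Longest palindromic substring: "aa" with length 2

2


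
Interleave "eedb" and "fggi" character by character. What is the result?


Interleaving "eedb" and "fggi":
  Position 0: 'e' from first, 'f' from second => "ef"
  Position 1: 'e' from first, 'g' from second => "eg"
  Position 2: 'd' from first, 'g' from second => "dg"
  Position 3: 'b' from first, 'i' from second => "bi"
Result: efegdgbi

efegdgbi


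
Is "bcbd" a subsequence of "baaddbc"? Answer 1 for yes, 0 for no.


Check if "bcbd" is a subsequence of "baaddbc"
Greedy scan:
  Position 0 ('b'): matches sub[0] = 'b'
  Position 1 ('a'): no match needed
  Position 2 ('a'): no match needed
  Position 3 ('d'): no match needed
  Position 4 ('d'): no match needed
  Position 5 ('b'): no match needed
  Position 6 ('c'): matches sub[1] = 'c'
Only matched 2/4 characters => not a subsequence

0


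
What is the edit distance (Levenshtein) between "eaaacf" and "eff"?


Computing edit distance: "eaaacf" -> "eff"
DP table:
           e    f    f
      0    1    2    3
  e   1    0    1    2
  a   2    1    1    2
  a   3    2    2    2
  a   4    3    3    3
  c   5    4    4    4
  f   6    5    4    4
Edit distance = dp[6][3] = 4

4


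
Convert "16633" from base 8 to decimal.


Input: "16633" in base 8
Positional expansion:
  Digit '1' (value 1) x 8^4 = 4096
  Digit '6' (value 6) x 8^3 = 3072
  Digit '6' (value 6) x 8^2 = 384
  Digit '3' (value 3) x 8^1 = 24
  Digit '3' (value 3) x 8^0 = 3
Sum = 7579

7579


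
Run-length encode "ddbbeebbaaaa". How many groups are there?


Input: ddbbeebbaaaa
Scanning for consecutive runs:
  Group 1: 'd' x 2 (positions 0-1)
  Group 2: 'b' x 2 (positions 2-3)
  Group 3: 'e' x 2 (positions 4-5)
  Group 4: 'b' x 2 (positions 6-7)
  Group 5: 'a' x 4 (positions 8-11)
Total groups: 5

5


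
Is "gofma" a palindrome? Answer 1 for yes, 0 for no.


Input: gofma
Reversed: amfog
  Compare pos 0 ('g') with pos 4 ('a'): MISMATCH
  Compare pos 1 ('o') with pos 3 ('m'): MISMATCH
Result: not a palindrome

0


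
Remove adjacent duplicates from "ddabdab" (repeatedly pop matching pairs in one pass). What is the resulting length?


Input: ddabdab
Stack-based adjacent duplicate removal:
  Read 'd': push. Stack: d
  Read 'd': matches stack top 'd' => pop. Stack: (empty)
  Read 'a': push. Stack: a
  Read 'b': push. Stack: ab
  Read 'd': push. Stack: abd
  Read 'a': push. Stack: abda
  Read 'b': push. Stack: abdab
Final stack: "abdab" (length 5)

5


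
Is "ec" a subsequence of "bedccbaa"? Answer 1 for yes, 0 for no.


Check if "ec" is a subsequence of "bedccbaa"
Greedy scan:
  Position 0 ('b'): no match needed
  Position 1 ('e'): matches sub[0] = 'e'
  Position 2 ('d'): no match needed
  Position 3 ('c'): matches sub[1] = 'c'
  Position 4 ('c'): no match needed
  Position 5 ('b'): no match needed
  Position 6 ('a'): no match needed
  Position 7 ('a'): no match needed
All 2 characters matched => is a subsequence

1


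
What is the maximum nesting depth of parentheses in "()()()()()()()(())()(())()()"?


Input: "()()()()()()()(())()(())()()"
Tracking depth:
  Position 0 '(': depth becomes 1
  Position 1 ')': depth becomes 0
  Position 2 '(': depth becomes 1
  Position 3 ')': depth becomes 0
  Position 4 '(': depth becomes 1
  Position 5 ')': depth becomes 0
  Position 6 '(': depth becomes 1
  Position 7 ')': depth becomes 0
  Position 8 '(': depth becomes 1
  Position 9 ')': depth becomes 0
  Position 10 '(': depth becomes 1
  Position 11 ')': depth becomes 0
  Position 12 '(': depth becomes 1
  Position 13 ')': depth becomes 0
  Position 14 '(': depth becomes 1
  Position 15 '(': depth becomes 2
  Position 16 ')': depth becomes 1
  Position 17 ')': depth becomes 0
  Position 18 '(': depth becomes 1
  Position 19 ')': depth becomes 0
  Position 20 '(': depth becomes 1
  Position 21 '(': depth becomes 2
  Position 22 ')': depth becomes 1
  Position 23 ')': depth becomes 0
  Position 24 '(': depth becomes 1
  Position 25 ')': depth becomes 0
  Position 26 '(': depth becomes 1
  Position 27 ')': depth becomes 0
Maximum depth reached: 2

2


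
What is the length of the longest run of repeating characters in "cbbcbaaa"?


Input: "cbbcbaaa"
Scanning for longest run:
  Position 1 ('b'): new char, reset run to 1
  Position 2 ('b'): continues run of 'b', length=2
  Position 3 ('c'): new char, reset run to 1
  Position 4 ('b'): new char, reset run to 1
  Position 5 ('a'): new char, reset run to 1
  Position 6 ('a'): continues run of 'a', length=2
  Position 7 ('a'): continues run of 'a', length=3
Longest run: 'a' with length 3

3


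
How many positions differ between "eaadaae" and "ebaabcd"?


Comparing "eaadaae" and "ebaabcd" position by position:
  Position 0: 'e' vs 'e' => same
  Position 1: 'a' vs 'b' => DIFFER
  Position 2: 'a' vs 'a' => same
  Position 3: 'd' vs 'a' => DIFFER
  Position 4: 'a' vs 'b' => DIFFER
  Position 5: 'a' vs 'c' => DIFFER
  Position 6: 'e' vs 'd' => DIFFER
Positions that differ: 5

5


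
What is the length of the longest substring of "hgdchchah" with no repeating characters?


Input: "hgdchchah"
Sliding window (track last position of each char):
  Position 0 ('h'): window [0,0] length 1 -- new best
  Position 1 ('g'): window [0,1] length 2 -- new best
  Position 2 ('d'): window [0,2] length 3 -- new best
  Position 3 ('c'): window [0,3] length 4 -- new best
  Position 4 ('h'): repeat (last at 0), move window start to 1
  Position 4 ('h'): window [1,4] length 4
  Position 5 ('c'): repeat (last at 3), move window start to 4
  Position 5 ('c'): window [4,5] length 2
  Position 6 ('h'): repeat (last at 4), move window start to 5
  Position 6 ('h'): window [5,6] length 2
  Position 7 ('a'): window [5,7] length 3
  Position 8 ('h'): repeat (last at 6), move window start to 7
  Position 8 ('h'): window [7,8] length 2
Longest substring with no repeats: "hgdc" with length 4

4


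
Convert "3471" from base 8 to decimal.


Input: "3471" in base 8
Positional expansion:
  Digit '3' (value 3) x 8^3 = 1536
  Digit '4' (value 4) x 8^2 = 256
  Digit '7' (value 7) x 8^1 = 56
  Digit '1' (value 1) x 8^0 = 1
Sum = 1849

1849


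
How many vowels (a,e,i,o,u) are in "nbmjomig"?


Input: nbmjomig
Checking each character:
  'n' at position 0: consonant
  'b' at position 1: consonant
  'm' at position 2: consonant
  'j' at position 3: consonant
  'o' at position 4: vowel (running total: 1)
  'm' at position 5: consonant
  'i' at position 6: vowel (running total: 2)
  'g' at position 7: consonant
Total vowels: 2

2


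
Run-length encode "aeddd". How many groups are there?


Input: aeddd
Scanning for consecutive runs:
  Group 1: 'a' x 1 (positions 0-0)
  Group 2: 'e' x 1 (positions 1-1)
  Group 3: 'd' x 3 (positions 2-4)
Total groups: 3

3


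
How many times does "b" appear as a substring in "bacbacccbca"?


Searching for "b" in "bacbacccbca"
Scanning each position:
  Position 0: "b" => MATCH
  Position 1: "a" => no
  Position 2: "c" => no
  Position 3: "b" => MATCH
  Position 4: "a" => no
  Position 5: "c" => no
  Position 6: "c" => no
  Position 7: "c" => no
  Position 8: "b" => MATCH
  Position 9: "c" => no
  Position 10: "a" => no
Total occurrences: 3

3


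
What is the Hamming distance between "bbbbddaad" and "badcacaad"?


Comparing "bbbbddaad" and "badcacaad" position by position:
  Position 0: 'b' vs 'b' => same
  Position 1: 'b' vs 'a' => differ
  Position 2: 'b' vs 'd' => differ
  Position 3: 'b' vs 'c' => differ
  Position 4: 'd' vs 'a' => differ
  Position 5: 'd' vs 'c' => differ
  Position 6: 'a' vs 'a' => same
  Position 7: 'a' vs 'a' => same
  Position 8: 'd' vs 'd' => same
Total differences (Hamming distance): 5

5


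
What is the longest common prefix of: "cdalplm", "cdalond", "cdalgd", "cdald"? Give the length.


Words: cdalplm, cdalond, cdalgd, cdald
  Position 0: all 'c' => match
  Position 1: all 'd' => match
  Position 2: all 'a' => match
  Position 3: all 'l' => match
  Position 4: ('p', 'o', 'g', 'd') => mismatch, stop
LCP = "cdal" (length 4)

4


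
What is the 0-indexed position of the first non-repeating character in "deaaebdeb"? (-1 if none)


Input: deaaebdeb
Character frequencies:
  'a': 2
  'b': 2
  'd': 2
  'e': 3
Scanning left to right for freq == 1:
  Position 0 ('d'): freq=2, skip
  Position 1 ('e'): freq=3, skip
  Position 2 ('a'): freq=2, skip
  Position 3 ('a'): freq=2, skip
  Position 4 ('e'): freq=3, skip
  Position 5 ('b'): freq=2, skip
  Position 6 ('d'): freq=2, skip
  Position 7 ('e'): freq=3, skip
  Position 8 ('b'): freq=2, skip
  No unique character found => answer = -1

-1


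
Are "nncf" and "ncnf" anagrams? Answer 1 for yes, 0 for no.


Strings: "nncf", "ncnf"
Sorted first:  cfnn
Sorted second: cfnn
Sorted forms match => anagrams

1


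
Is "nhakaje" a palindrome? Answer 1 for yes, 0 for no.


Input: nhakaje
Reversed: ejakahn
  Compare pos 0 ('n') with pos 6 ('e'): MISMATCH
  Compare pos 1 ('h') with pos 5 ('j'): MISMATCH
  Compare pos 2 ('a') with pos 4 ('a'): match
Result: not a palindrome

0


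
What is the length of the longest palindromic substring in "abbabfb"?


Input: "abbabfb"
Checking substrings for palindromes:
  [0:4] "abba" (len 4) => palindrome
  [2:5] "bab" (len 3) => palindrome
  [4:7] "bfb" (len 3) => palindrome
  [1:3] "bb" (len 2) => palindrome
Longest palindromic substring: "abba" with length 4

4


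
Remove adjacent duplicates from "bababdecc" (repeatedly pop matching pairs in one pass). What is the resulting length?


Input: bababdecc
Stack-based adjacent duplicate removal:
  Read 'b': push. Stack: b
  Read 'a': push. Stack: ba
  Read 'b': push. Stack: bab
  Read 'a': push. Stack: baba
  Read 'b': push. Stack: babab
  Read 'd': push. Stack: bababd
  Read 'e': push. Stack: bababde
  Read 'c': push. Stack: bababdec
  Read 'c': matches stack top 'c' => pop. Stack: bababde
Final stack: "bababde" (length 7)

7


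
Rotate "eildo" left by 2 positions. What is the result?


Input: "eildo", rotate left by 2
First 2 characters: "ei"
Remaining characters: "ldo"
Concatenate remaining + first: "ldo" + "ei" = "ldoei"

ldoei


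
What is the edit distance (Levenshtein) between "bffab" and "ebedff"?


Computing edit distance: "bffab" -> "ebedff"
DP table:
           e    b    e    d    f    f
      0    1    2    3    4    5    6
  b   1    1    1    2    3    4    5
  f   2    2    2    2    3    3    4
  f   3    3    3    3    3    3    3
  a   4    4    4    4    4    4    4
  b   5    5    4    5    5    5    5
Edit distance = dp[5][6] = 5

5


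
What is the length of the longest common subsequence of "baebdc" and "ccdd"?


LCS of "baebdc" and "ccdd"
DP table:
           c    c    d    d
      0    0    0    0    0
  b   0    0    0    0    0
  a   0    0    0    0    0
  e   0    0    0    0    0
  b   0    0    0    0    0
  d   0    0    0    1    1
  c   0    1    1    1    1
LCS length = dp[6][4] = 1

1


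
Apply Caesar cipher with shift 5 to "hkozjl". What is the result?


Caesar cipher: shift "hkozjl" by 5
  'h' (pos 7) + 5 = pos 12 = 'm'
  'k' (pos 10) + 5 = pos 15 = 'p'
  'o' (pos 14) + 5 = pos 19 = 't'
  'z' (pos 25) + 5 = pos 4 = 'e'
  'j' (pos 9) + 5 = pos 14 = 'o'
  'l' (pos 11) + 5 = pos 16 = 'q'
Result: mpteoq

mpteoq


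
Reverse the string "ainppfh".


Input: ainppfh
Reading characters right to left:
  Position 6: 'h'
  Position 5: 'f'
  Position 4: 'p'
  Position 3: 'p'
  Position 2: 'n'
  Position 1: 'i'
  Position 0: 'a'
Reversed: hfppnia

hfppnia


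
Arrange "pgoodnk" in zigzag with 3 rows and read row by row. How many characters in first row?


Zigzag "pgoodnk" into 3 rows:
Placing characters:
  'p' => row 0
  'g' => row 1
  'o' => row 2
  'o' => row 1
  'd' => row 0
  'n' => row 1
  'k' => row 2
Rows:
  Row 0: "pd"
  Row 1: "gon"
  Row 2: "ok"
First row length: 2

2


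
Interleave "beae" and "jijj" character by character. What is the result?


Interleaving "beae" and "jijj":
  Position 0: 'b' from first, 'j' from second => "bj"
  Position 1: 'e' from first, 'i' from second => "ei"
  Position 2: 'a' from first, 'j' from second => "aj"
  Position 3: 'e' from first, 'j' from second => "ej"
Result: bjeiajej

bjeiajej


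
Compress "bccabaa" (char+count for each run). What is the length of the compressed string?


Input: bccabaa
Runs:
  'b' x 1 => "b1"
  'c' x 2 => "c2"
  'a' x 1 => "a1"
  'b' x 1 => "b1"
  'a' x 2 => "a2"
Compressed: "b1c2a1b1a2"
Compressed length: 10

10


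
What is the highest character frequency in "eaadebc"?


Input: eaadebc
Character counts:
  'a': 2
  'b': 1
  'c': 1
  'd': 1
  'e': 2
Maximum frequency: 2

2


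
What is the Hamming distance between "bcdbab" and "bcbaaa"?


Comparing "bcdbab" and "bcbaaa" position by position:
  Position 0: 'b' vs 'b' => same
  Position 1: 'c' vs 'c' => same
  Position 2: 'd' vs 'b' => differ
  Position 3: 'b' vs 'a' => differ
  Position 4: 'a' vs 'a' => same
  Position 5: 'b' vs 'a' => differ
Total differences (Hamming distance): 3

3


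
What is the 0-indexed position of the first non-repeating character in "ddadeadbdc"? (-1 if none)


Input: ddadeadbdc
Character frequencies:
  'a': 2
  'b': 1
  'c': 1
  'd': 5
  'e': 1
Scanning left to right for freq == 1:
  Position 0 ('d'): freq=5, skip
  Position 1 ('d'): freq=5, skip
  Position 2 ('a'): freq=2, skip
  Position 3 ('d'): freq=5, skip
  Position 4 ('e'): unique! => answer = 4

4


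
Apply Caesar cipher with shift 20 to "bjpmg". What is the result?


Caesar cipher: shift "bjpmg" by 20
  'b' (pos 1) + 20 = pos 21 = 'v'
  'j' (pos 9) + 20 = pos 3 = 'd'
  'p' (pos 15) + 20 = pos 9 = 'j'
  'm' (pos 12) + 20 = pos 6 = 'g'
  'g' (pos 6) + 20 = pos 0 = 'a'
Result: vdjga

vdjga


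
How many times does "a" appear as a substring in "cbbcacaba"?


Searching for "a" in "cbbcacaba"
Scanning each position:
  Position 0: "c" => no
  Position 1: "b" => no
  Position 2: "b" => no
  Position 3: "c" => no
  Position 4: "a" => MATCH
  Position 5: "c" => no
  Position 6: "a" => MATCH
  Position 7: "b" => no
  Position 8: "a" => MATCH
Total occurrences: 3

3


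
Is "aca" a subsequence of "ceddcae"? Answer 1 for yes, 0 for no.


Check if "aca" is a subsequence of "ceddcae"
Greedy scan:
  Position 0 ('c'): no match needed
  Position 1 ('e'): no match needed
  Position 2 ('d'): no match needed
  Position 3 ('d'): no match needed
  Position 4 ('c'): no match needed
  Position 5 ('a'): matches sub[0] = 'a'
  Position 6 ('e'): no match needed
Only matched 1/3 characters => not a subsequence

0


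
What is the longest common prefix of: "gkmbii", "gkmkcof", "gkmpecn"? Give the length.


Words: gkmbii, gkmkcof, gkmpecn
  Position 0: all 'g' => match
  Position 1: all 'k' => match
  Position 2: all 'm' => match
  Position 3: ('b', 'k', 'p') => mismatch, stop
LCP = "gkm" (length 3)

3


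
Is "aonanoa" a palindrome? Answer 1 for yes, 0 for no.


Input: aonanoa
Reversed: aonanoa
  Compare pos 0 ('a') with pos 6 ('a'): match
  Compare pos 1 ('o') with pos 5 ('o'): match
  Compare pos 2 ('n') with pos 4 ('n'): match
Result: palindrome

1


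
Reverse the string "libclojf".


Input: libclojf
Reading characters right to left:
  Position 7: 'f'
  Position 6: 'j'
  Position 5: 'o'
  Position 4: 'l'
  Position 3: 'c'
  Position 2: 'b'
  Position 1: 'i'
  Position 0: 'l'
Reversed: fjolcbil

fjolcbil


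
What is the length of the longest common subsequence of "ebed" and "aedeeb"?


LCS of "ebed" and "aedeeb"
DP table:
           a    e    d    e    e    b
      0    0    0    0    0    0    0
  e   0    0    1    1    1    1    1
  b   0    0    1    1    1    1    2
  e   0    0    1    1    2    2    2
  d   0    0    1    2    2    2    2
LCS length = dp[4][6] = 2

2


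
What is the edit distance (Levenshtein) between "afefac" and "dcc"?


Computing edit distance: "afefac" -> "dcc"
DP table:
           d    c    c
      0    1    2    3
  a   1    1    2    3
  f   2    2    2    3
  e   3    3    3    3
  f   4    4    4    4
  a   5    5    5    5
  c   6    6    5    5
Edit distance = dp[6][3] = 5

5


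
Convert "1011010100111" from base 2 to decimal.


Input: "1011010100111" in base 2
Positional expansion:
  Digit '1' (value 1) x 2^12 = 4096
  Digit '0' (value 0) x 2^11 = 0
  Digit '1' (value 1) x 2^10 = 1024
  Digit '1' (value 1) x 2^9 = 512
  Digit '0' (value 0) x 2^8 = 0
  Digit '1' (value 1) x 2^7 = 128
  Digit '0' (value 0) x 2^6 = 0
  Digit '1' (value 1) x 2^5 = 32
  Digit '0' (value 0) x 2^4 = 0
  Digit '0' (value 0) x 2^3 = 0
  Digit '1' (value 1) x 2^2 = 4
  Digit '1' (value 1) x 2^1 = 2
  Digit '1' (value 1) x 2^0 = 1
Sum = 5799

5799


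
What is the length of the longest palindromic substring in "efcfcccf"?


Input: "efcfcccf"
Checking substrings for palindromes:
  [3:8] "fcccf" (len 5) => palindrome
  [1:4] "fcf" (len 3) => palindrome
  [2:5] "cfc" (len 3) => palindrome
  [4:7] "ccc" (len 3) => palindrome
  [4:6] "cc" (len 2) => palindrome
  [5:7] "cc" (len 2) => palindrome
Longest palindromic substring: "fcccf" with length 5

5


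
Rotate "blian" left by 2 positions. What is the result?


Input: "blian", rotate left by 2
First 2 characters: "bl"
Remaining characters: "ian"
Concatenate remaining + first: "ian" + "bl" = "ianbl"

ianbl


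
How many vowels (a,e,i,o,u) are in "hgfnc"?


Input: hgfnc
Checking each character:
  'h' at position 0: consonant
  'g' at position 1: consonant
  'f' at position 2: consonant
  'n' at position 3: consonant
  'c' at position 4: consonant
Total vowels: 0

0


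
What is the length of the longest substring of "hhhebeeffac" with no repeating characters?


Input: "hhhebeeffac"
Sliding window (track last position of each char):
  Position 0 ('h'): window [0,0] length 1 -- new best
  Position 1 ('h'): repeat (last at 0), move window start to 1
  Position 1 ('h'): window [1,1] length 1
  Position 2 ('h'): repeat (last at 1), move window start to 2
  Position 2 ('h'): window [2,2] length 1
  Position 3 ('e'): window [2,3] length 2 -- new best
  Position 4 ('b'): window [2,4] length 3 -- new best
  Position 5 ('e'): repeat (last at 3), move window start to 4
  Position 5 ('e'): window [4,5] length 2
  Position 6 ('e'): repeat (last at 5), move window start to 6
  Position 6 ('e'): window [6,6] length 1
  Position 7 ('f'): window [6,7] length 2
  Position 8 ('f'): repeat (last at 7), move window start to 8
  Position 8 ('f'): window [8,8] length 1
  Position 9 ('a'): window [8,9] length 2
  Position 10 ('c'): window [8,10] length 3
Longest substring with no repeats: "heb" with length 3

3


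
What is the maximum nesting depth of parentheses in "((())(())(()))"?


Input: "((())(())(()))"
Tracking depth:
  Position 0 '(': depth becomes 1
  Position 1 '(': depth becomes 2
  Position 2 '(': depth becomes 3
  Position 3 ')': depth becomes 2
  Position 4 ')': depth becomes 1
  Position 5 '(': depth becomes 2
  Position 6 '(': depth becomes 3
  Position 7 ')': depth becomes 2
  Position 8 ')': depth becomes 1
  Position 9 '(': depth becomes 2
  Position 10 '(': depth becomes 3
  Position 11 ')': depth becomes 2
  Position 12 ')': depth becomes 1
  Position 13 ')': depth becomes 0
Maximum depth reached: 3

3


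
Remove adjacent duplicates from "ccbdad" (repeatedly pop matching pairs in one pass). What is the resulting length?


Input: ccbdad
Stack-based adjacent duplicate removal:
  Read 'c': push. Stack: c
  Read 'c': matches stack top 'c' => pop. Stack: (empty)
  Read 'b': push. Stack: b
  Read 'd': push. Stack: bd
  Read 'a': push. Stack: bda
  Read 'd': push. Stack: bdad
Final stack: "bdad" (length 4)

4


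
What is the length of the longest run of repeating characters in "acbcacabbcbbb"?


Input: "acbcacabbcbbb"
Scanning for longest run:
  Position 1 ('c'): new char, reset run to 1
  Position 2 ('b'): new char, reset run to 1
  Position 3 ('c'): new char, reset run to 1
  Position 4 ('a'): new char, reset run to 1
  Position 5 ('c'): new char, reset run to 1
  Position 6 ('a'): new char, reset run to 1
  Position 7 ('b'): new char, reset run to 1
  Position 8 ('b'): continues run of 'b', length=2
  Position 9 ('c'): new char, reset run to 1
  Position 10 ('b'): new char, reset run to 1
  Position 11 ('b'): continues run of 'b', length=2
  Position 12 ('b'): continues run of 'b', length=3
Longest run: 'b' with length 3

3


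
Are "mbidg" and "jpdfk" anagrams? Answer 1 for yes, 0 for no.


Strings: "mbidg", "jpdfk"
Sorted first:  bdgim
Sorted second: dfjkp
Differ at position 0: 'b' vs 'd' => not anagrams

0


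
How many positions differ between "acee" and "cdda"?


Comparing "acee" and "cdda" position by position:
  Position 0: 'a' vs 'c' => DIFFER
  Position 1: 'c' vs 'd' => DIFFER
  Position 2: 'e' vs 'd' => DIFFER
  Position 3: 'e' vs 'a' => DIFFER
Positions that differ: 4

4


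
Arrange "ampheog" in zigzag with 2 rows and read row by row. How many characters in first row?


Zigzag "ampheog" into 2 rows:
Placing characters:
  'a' => row 0
  'm' => row 1
  'p' => row 0
  'h' => row 1
  'e' => row 0
  'o' => row 1
  'g' => row 0
Rows:
  Row 0: "apeg"
  Row 1: "mho"
First row length: 4

4


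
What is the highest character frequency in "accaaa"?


Input: accaaa
Character counts:
  'a': 4
  'c': 2
Maximum frequency: 4

4


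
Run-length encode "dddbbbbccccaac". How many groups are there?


Input: dddbbbbccccaac
Scanning for consecutive runs:
  Group 1: 'd' x 3 (positions 0-2)
  Group 2: 'b' x 4 (positions 3-6)
  Group 3: 'c' x 4 (positions 7-10)
  Group 4: 'a' x 2 (positions 11-12)
  Group 5: 'c' x 1 (positions 13-13)
Total groups: 5

5


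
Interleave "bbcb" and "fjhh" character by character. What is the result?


Interleaving "bbcb" and "fjhh":
  Position 0: 'b' from first, 'f' from second => "bf"
  Position 1: 'b' from first, 'j' from second => "bj"
  Position 2: 'c' from first, 'h' from second => "ch"
  Position 3: 'b' from first, 'h' from second => "bh"
Result: bfbjchbh

bfbjchbh


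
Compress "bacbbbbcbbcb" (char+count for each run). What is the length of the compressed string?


Input: bacbbbbcbbcb
Runs:
  'b' x 1 => "b1"
  'a' x 1 => "a1"
  'c' x 1 => "c1"
  'b' x 4 => "b4"
  'c' x 1 => "c1"
  'b' x 2 => "b2"
  'c' x 1 => "c1"
  'b' x 1 => "b1"
Compressed: "b1a1c1b4c1b2c1b1"
Compressed length: 16

16


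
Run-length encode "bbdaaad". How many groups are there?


Input: bbdaaad
Scanning for consecutive runs:
  Group 1: 'b' x 2 (positions 0-1)
  Group 2: 'd' x 1 (positions 2-2)
  Group 3: 'a' x 3 (positions 3-5)
  Group 4: 'd' x 1 (positions 6-6)
Total groups: 4

4


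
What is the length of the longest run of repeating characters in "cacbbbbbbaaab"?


Input: "cacbbbbbbaaab"
Scanning for longest run:
  Position 1 ('a'): new char, reset run to 1
  Position 2 ('c'): new char, reset run to 1
  Position 3 ('b'): new char, reset run to 1
  Position 4 ('b'): continues run of 'b', length=2
  Position 5 ('b'): continues run of 'b', length=3
  Position 6 ('b'): continues run of 'b', length=4
  Position 7 ('b'): continues run of 'b', length=5
  Position 8 ('b'): continues run of 'b', length=6
  Position 9 ('a'): new char, reset run to 1
  Position 10 ('a'): continues run of 'a', length=2
  Position 11 ('a'): continues run of 'a', length=3
  Position 12 ('b'): new char, reset run to 1
Longest run: 'b' with length 6

6


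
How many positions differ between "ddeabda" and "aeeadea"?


Comparing "ddeabda" and "aeeadea" position by position:
  Position 0: 'd' vs 'a' => DIFFER
  Position 1: 'd' vs 'e' => DIFFER
  Position 2: 'e' vs 'e' => same
  Position 3: 'a' vs 'a' => same
  Position 4: 'b' vs 'd' => DIFFER
  Position 5: 'd' vs 'e' => DIFFER
  Position 6: 'a' vs 'a' => same
Positions that differ: 4

4


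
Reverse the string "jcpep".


Input: jcpep
Reading characters right to left:
  Position 4: 'p'
  Position 3: 'e'
  Position 2: 'p'
  Position 1: 'c'
  Position 0: 'j'
Reversed: pepcj

pepcj


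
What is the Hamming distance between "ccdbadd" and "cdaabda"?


Comparing "ccdbadd" and "cdaabda" position by position:
  Position 0: 'c' vs 'c' => same
  Position 1: 'c' vs 'd' => differ
  Position 2: 'd' vs 'a' => differ
  Position 3: 'b' vs 'a' => differ
  Position 4: 'a' vs 'b' => differ
  Position 5: 'd' vs 'd' => same
  Position 6: 'd' vs 'a' => differ
Total differences (Hamming distance): 5

5


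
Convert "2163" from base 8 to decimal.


Input: "2163" in base 8
Positional expansion:
  Digit '2' (value 2) x 8^3 = 1024
  Digit '1' (value 1) x 8^2 = 64
  Digit '6' (value 6) x 8^1 = 48
  Digit '3' (value 3) x 8^0 = 3
Sum = 1139

1139


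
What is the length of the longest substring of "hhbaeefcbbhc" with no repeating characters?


Input: "hhbaeefcbbhc"
Sliding window (track last position of each char):
  Position 0 ('h'): window [0,0] length 1 -- new best
  Position 1 ('h'): repeat (last at 0), move window start to 1
  Position 1 ('h'): window [1,1] length 1
  Position 2 ('b'): window [1,2] length 2 -- new best
  Position 3 ('a'): window [1,3] length 3 -- new best
  Position 4 ('e'): window [1,4] length 4 -- new best
  Position 5 ('e'): repeat (last at 4), move window start to 5
  Position 5 ('e'): window [5,5] length 1
  Position 6 ('f'): window [5,6] length 2
  Position 7 ('c'): window [5,7] length 3
  Position 8 ('b'): window [5,8] length 4
  Position 9 ('b'): repeat (last at 8), move window start to 9
  Position 9 ('b'): window [9,9] length 1
  Position 10 ('h'): window [9,10] length 2
  Position 11 ('c'): window [9,11] length 3
Longest substring with no repeats: "hbae" with length 4

4


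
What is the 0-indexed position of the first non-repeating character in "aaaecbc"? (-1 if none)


Input: aaaecbc
Character frequencies:
  'a': 3
  'b': 1
  'c': 2
  'e': 1
Scanning left to right for freq == 1:
  Position 0 ('a'): freq=3, skip
  Position 1 ('a'): freq=3, skip
  Position 2 ('a'): freq=3, skip
  Position 3 ('e'): unique! => answer = 3

3


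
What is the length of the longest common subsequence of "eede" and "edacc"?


LCS of "eede" and "edacc"
DP table:
           e    d    a    c    c
      0    0    0    0    0    0
  e   0    1    1    1    1    1
  e   0    1    1    1    1    1
  d   0    1    2    2    2    2
  e   0    1    2    2    2    2
LCS length = dp[4][5] = 2

2


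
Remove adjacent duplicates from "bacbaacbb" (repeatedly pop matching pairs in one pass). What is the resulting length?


Input: bacbaacbb
Stack-based adjacent duplicate removal:
  Read 'b': push. Stack: b
  Read 'a': push. Stack: ba
  Read 'c': push. Stack: bac
  Read 'b': push. Stack: bacb
  Read 'a': push. Stack: bacba
  Read 'a': matches stack top 'a' => pop. Stack: bacb
  Read 'c': push. Stack: bacbc
  Read 'b': push. Stack: bacbcb
  Read 'b': matches stack top 'b' => pop. Stack: bacbc
Final stack: "bacbc" (length 5)

5


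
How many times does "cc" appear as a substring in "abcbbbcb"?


Searching for "cc" in "abcbbbcb"
Scanning each position:
  Position 0: "ab" => no
  Position 1: "bc" => no
  Position 2: "cb" => no
  Position 3: "bb" => no
  Position 4: "bb" => no
  Position 5: "bc" => no
  Position 6: "cb" => no
Total occurrences: 0

0


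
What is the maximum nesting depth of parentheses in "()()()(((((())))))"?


Input: "()()()(((((())))))"
Tracking depth:
  Position 0 '(': depth becomes 1
  Position 1 ')': depth becomes 0
  Position 2 '(': depth becomes 1
  Position 3 ')': depth becomes 0
  Position 4 '(': depth becomes 1
  Position 5 ')': depth becomes 0
  Position 6 '(': depth becomes 1
  Position 7 '(': depth becomes 2
  Position 8 '(': depth becomes 3
  Position 9 '(': depth becomes 4
  Position 10 '(': depth becomes 5
  Position 11 '(': depth becomes 6
  Position 12 ')': depth becomes 5
  Position 13 ')': depth becomes 4
  Position 14 ')': depth becomes 3
  Position 15 ')': depth becomes 2
  Position 16 ')': depth becomes 1
  Position 17 ')': depth becomes 0
Maximum depth reached: 6

6


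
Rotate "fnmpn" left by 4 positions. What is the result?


Input: "fnmpn", rotate left by 4
First 4 characters: "fnmp"
Remaining characters: "n"
Concatenate remaining + first: "n" + "fnmp" = "nfnmp"

nfnmp


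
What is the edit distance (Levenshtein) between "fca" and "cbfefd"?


Computing edit distance: "fca" -> "cbfefd"
DP table:
           c    b    f    e    f    d
      0    1    2    3    4    5    6
  f   1    1    2    2    3    4    5
  c   2    1    2    3    3    4    5
  a   3    2    2    3    4    4    5
Edit distance = dp[3][6] = 5

5


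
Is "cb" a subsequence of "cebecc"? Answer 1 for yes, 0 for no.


Check if "cb" is a subsequence of "cebecc"
Greedy scan:
  Position 0 ('c'): matches sub[0] = 'c'
  Position 1 ('e'): no match needed
  Position 2 ('b'): matches sub[1] = 'b'
  Position 3 ('e'): no match needed
  Position 4 ('c'): no match needed
  Position 5 ('c'): no match needed
All 2 characters matched => is a subsequence

1


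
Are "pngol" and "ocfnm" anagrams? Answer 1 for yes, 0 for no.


Strings: "pngol", "ocfnm"
Sorted first:  glnop
Sorted second: cfmno
Differ at position 0: 'g' vs 'c' => not anagrams

0


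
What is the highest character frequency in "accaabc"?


Input: accaabc
Character counts:
  'a': 3
  'b': 1
  'c': 3
Maximum frequency: 3

3


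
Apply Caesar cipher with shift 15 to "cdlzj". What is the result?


Caesar cipher: shift "cdlzj" by 15
  'c' (pos 2) + 15 = pos 17 = 'r'
  'd' (pos 3) + 15 = pos 18 = 's'
  'l' (pos 11) + 15 = pos 0 = 'a'
  'z' (pos 25) + 15 = pos 14 = 'o'
  'j' (pos 9) + 15 = pos 24 = 'y'
Result: rsaoy

rsaoy


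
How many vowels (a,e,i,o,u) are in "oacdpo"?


Input: oacdpo
Checking each character:
  'o' at position 0: vowel (running total: 1)
  'a' at position 1: vowel (running total: 2)
  'c' at position 2: consonant
  'd' at position 3: consonant
  'p' at position 4: consonant
  'o' at position 5: vowel (running total: 3)
Total vowels: 3

3


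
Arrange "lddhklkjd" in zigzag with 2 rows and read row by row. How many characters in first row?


Zigzag "lddhklkjd" into 2 rows:
Placing characters:
  'l' => row 0
  'd' => row 1
  'd' => row 0
  'h' => row 1
  'k' => row 0
  'l' => row 1
  'k' => row 0
  'j' => row 1
  'd' => row 0
Rows:
  Row 0: "ldkkd"
  Row 1: "dhlj"
First row length: 5

5


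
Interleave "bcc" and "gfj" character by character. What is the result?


Interleaving "bcc" and "gfj":
  Position 0: 'b' from first, 'g' from second => "bg"
  Position 1: 'c' from first, 'f' from second => "cf"
  Position 2: 'c' from first, 'j' from second => "cj"
Result: bgcfcj

bgcfcj


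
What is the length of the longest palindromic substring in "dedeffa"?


Input: "dedeffa"
Checking substrings for palindromes:
  [0:3] "ded" (len 3) => palindrome
  [1:4] "ede" (len 3) => palindrome
  [4:6] "ff" (len 2) => palindrome
Longest palindromic substring: "ded" with length 3

3


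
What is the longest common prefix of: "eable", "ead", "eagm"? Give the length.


Words: eable, ead, eagm
  Position 0: all 'e' => match
  Position 1: all 'a' => match
  Position 2: ('b', 'd', 'g') => mismatch, stop
LCP = "ea" (length 2)

2


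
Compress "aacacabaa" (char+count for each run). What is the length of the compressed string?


Input: aacacabaa
Runs:
  'a' x 2 => "a2"
  'c' x 1 => "c1"
  'a' x 1 => "a1"
  'c' x 1 => "c1"
  'a' x 1 => "a1"
  'b' x 1 => "b1"
  'a' x 2 => "a2"
Compressed: "a2c1a1c1a1b1a2"
Compressed length: 14

14


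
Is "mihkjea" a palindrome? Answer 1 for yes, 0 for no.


Input: mihkjea
Reversed: aejkhim
  Compare pos 0 ('m') with pos 6 ('a'): MISMATCH
  Compare pos 1 ('i') with pos 5 ('e'): MISMATCH
  Compare pos 2 ('h') with pos 4 ('j'): MISMATCH
Result: not a palindrome

0


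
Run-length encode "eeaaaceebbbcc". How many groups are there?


Input: eeaaaceebbbcc
Scanning for consecutive runs:
  Group 1: 'e' x 2 (positions 0-1)
  Group 2: 'a' x 3 (positions 2-4)
  Group 3: 'c' x 1 (positions 5-5)
  Group 4: 'e' x 2 (positions 6-7)
  Group 5: 'b' x 3 (positions 8-10)
  Group 6: 'c' x 2 (positions 11-12)
Total groups: 6

6


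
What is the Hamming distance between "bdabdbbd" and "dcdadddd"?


Comparing "bdabdbbd" and "dcdadddd" position by position:
  Position 0: 'b' vs 'd' => differ
  Position 1: 'd' vs 'c' => differ
  Position 2: 'a' vs 'd' => differ
  Position 3: 'b' vs 'a' => differ
  Position 4: 'd' vs 'd' => same
  Position 5: 'b' vs 'd' => differ
  Position 6: 'b' vs 'd' => differ
  Position 7: 'd' vs 'd' => same
Total differences (Hamming distance): 6

6


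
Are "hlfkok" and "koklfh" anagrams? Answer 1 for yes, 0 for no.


Strings: "hlfkok", "koklfh"
Sorted first:  fhkklo
Sorted second: fhkklo
Sorted forms match => anagrams

1


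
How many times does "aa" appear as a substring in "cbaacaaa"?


Searching for "aa" in "cbaacaaa"
Scanning each position:
  Position 0: "cb" => no
  Position 1: "ba" => no
  Position 2: "aa" => MATCH
  Position 3: "ac" => no
  Position 4: "ca" => no
  Position 5: "aa" => MATCH
  Position 6: "aa" => MATCH
Total occurrences: 3

3


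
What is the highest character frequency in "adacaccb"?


Input: adacaccb
Character counts:
  'a': 3
  'b': 1
  'c': 3
  'd': 1
Maximum frequency: 3

3


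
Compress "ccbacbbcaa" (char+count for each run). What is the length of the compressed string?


Input: ccbacbbcaa
Runs:
  'c' x 2 => "c2"
  'b' x 1 => "b1"
  'a' x 1 => "a1"
  'c' x 1 => "c1"
  'b' x 2 => "b2"
  'c' x 1 => "c1"
  'a' x 2 => "a2"
Compressed: "c2b1a1c1b2c1a2"
Compressed length: 14

14


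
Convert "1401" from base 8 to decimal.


Input: "1401" in base 8
Positional expansion:
  Digit '1' (value 1) x 8^3 = 512
  Digit '4' (value 4) x 8^2 = 256
  Digit '0' (value 0) x 8^1 = 0
  Digit '1' (value 1) x 8^0 = 1
Sum = 769

769


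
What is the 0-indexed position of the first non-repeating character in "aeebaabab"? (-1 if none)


Input: aeebaabab
Character frequencies:
  'a': 4
  'b': 3
  'e': 2
Scanning left to right for freq == 1:
  Position 0 ('a'): freq=4, skip
  Position 1 ('e'): freq=2, skip
  Position 2 ('e'): freq=2, skip
  Position 3 ('b'): freq=3, skip
  Position 4 ('a'): freq=4, skip
  Position 5 ('a'): freq=4, skip
  Position 6 ('b'): freq=3, skip
  Position 7 ('a'): freq=4, skip
  Position 8 ('b'): freq=3, skip
  No unique character found => answer = -1

-1


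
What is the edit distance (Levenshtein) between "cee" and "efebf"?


Computing edit distance: "cee" -> "efebf"
DP table:
           e    f    e    b    f
      0    1    2    3    4    5
  c   1    1    2    3    4    5
  e   2    1    2    2    3    4
  e   3    2    2    2    3    4
Edit distance = dp[3][5] = 4

4


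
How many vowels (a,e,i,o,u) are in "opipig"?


Input: opipig
Checking each character:
  'o' at position 0: vowel (running total: 1)
  'p' at position 1: consonant
  'i' at position 2: vowel (running total: 2)
  'p' at position 3: consonant
  'i' at position 4: vowel (running total: 3)
  'g' at position 5: consonant
Total vowels: 3

3


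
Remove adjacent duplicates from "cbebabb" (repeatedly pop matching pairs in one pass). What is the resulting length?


Input: cbebabb
Stack-based adjacent duplicate removal:
  Read 'c': push. Stack: c
  Read 'b': push. Stack: cb
  Read 'e': push. Stack: cbe
  Read 'b': push. Stack: cbeb
  Read 'a': push. Stack: cbeba
  Read 'b': push. Stack: cbebab
  Read 'b': matches stack top 'b' => pop. Stack: cbeba
Final stack: "cbeba" (length 5)

5


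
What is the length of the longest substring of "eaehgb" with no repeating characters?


Input: "eaehgb"
Sliding window (track last position of each char):
  Position 0 ('e'): window [0,0] length 1 -- new best
  Position 1 ('a'): window [0,1] length 2 -- new best
  Position 2 ('e'): repeat (last at 0), move window start to 1
  Position 2 ('e'): window [1,2] length 2
  Position 3 ('h'): window [1,3] length 3 -- new best
  Position 4 ('g'): window [1,4] length 4 -- new best
  Position 5 ('b'): window [1,5] length 5 -- new best
Longest substring with no repeats: "aehgb" with length 5

5
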